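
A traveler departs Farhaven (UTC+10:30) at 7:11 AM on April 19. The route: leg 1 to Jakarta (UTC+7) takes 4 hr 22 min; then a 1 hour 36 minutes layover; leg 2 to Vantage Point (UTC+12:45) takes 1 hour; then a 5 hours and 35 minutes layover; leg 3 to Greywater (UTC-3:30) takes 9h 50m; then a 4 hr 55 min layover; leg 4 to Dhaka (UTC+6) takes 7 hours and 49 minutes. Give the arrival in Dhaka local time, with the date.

Convert departure to UTC: 7:11 AM − 10:30 = 8:41 PM UTC on Apr 18.
Add 4 hours 22 minutes leg 1 → 1:03 AM UTC (Apr 19).
Add 1 hour and 36 minutes layover in Jakarta → 2:39 AM UTC.
Add 1 hour leg 2 → 3:39 AM UTC.
Add 5 hours 35 minutes layover in Vantage Point → 9:14 AM UTC.
Add 9 hours 50 minutes leg 3 → 7:04 PM UTC.
Add 4 hours 55 minutes layover in Greywater → 11:59 PM UTC.
Add 7 hours 49 minutes leg 4 → 7:48 AM UTC (Apr 20).
Dhaka is UTC+6:00, so local arrival = 7:48 AM + 6:00 = 1:48 PM on Apr 20.

1:48 PM on April 20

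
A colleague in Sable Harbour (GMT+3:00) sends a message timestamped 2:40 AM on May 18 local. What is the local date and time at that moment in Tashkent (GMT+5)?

In UTC: 2:40 AM − 3:00 = 11:40 PM on May 17.
Tashkent is UTC+5:00: 11:40 PM + 5:00 = 4:40 AM on May 18.

4:40 AM on May 18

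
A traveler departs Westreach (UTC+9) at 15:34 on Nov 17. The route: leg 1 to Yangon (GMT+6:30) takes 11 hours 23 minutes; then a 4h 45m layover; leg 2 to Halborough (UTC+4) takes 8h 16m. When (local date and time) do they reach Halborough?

10:58 on November 18

Convert departure to UTC: 15:34 − 9:00 = 06:34 UTC on Nov 17.
Add 11 hours 23 minutes leg 1 → 17:57 UTC.
Add 4 hours and 45 minutes layover in Yangon → 22:42 UTC.
Add 8 hours and 16 minutes leg 2 → 06:58 UTC (Nov 18).
Halborough is UTC+4:00, so local arrival = 06:58 + 4:00 = 10:58 on Nov 18.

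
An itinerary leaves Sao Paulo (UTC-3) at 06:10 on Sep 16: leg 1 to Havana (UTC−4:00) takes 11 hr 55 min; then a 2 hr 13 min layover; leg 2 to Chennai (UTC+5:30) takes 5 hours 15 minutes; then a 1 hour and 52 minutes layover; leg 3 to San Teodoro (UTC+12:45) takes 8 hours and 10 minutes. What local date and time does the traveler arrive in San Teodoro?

Convert departure to UTC: 06:10 + 3:00 = 09:10 UTC on Sep 16.
Add 11 hours and 55 minutes leg 1 → 21:05 UTC.
Add 2 hours 13 minutes layover in Havana → 23:18 UTC.
Add 5 hours and 15 minutes leg 2 → 04:33 UTC (Sep 17).
Add 1 hour 52 minutes layover in Chennai → 06:25 UTC.
Add 8 hours and 10 minutes leg 3 → 14:35 UTC.
San Teodoro is UTC+12:45, so local arrival = 14:35 + 12:45 = 03:20 on Sep 18.

03:20 on Sep 18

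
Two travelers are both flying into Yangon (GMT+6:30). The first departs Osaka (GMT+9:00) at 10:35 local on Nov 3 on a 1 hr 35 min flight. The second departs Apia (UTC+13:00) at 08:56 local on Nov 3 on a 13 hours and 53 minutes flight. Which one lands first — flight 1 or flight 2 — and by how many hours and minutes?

Flight 1 in UTC: 10:35 − 9:00 = 01:35 on Nov 3.
+1 hour and 35 minutes → arrive 03:10 UTC on Nov 3.
Flight 2 in UTC: 08:56 − 13:00 = 19:56 on Nov 2.
+13 hours 53 minutes → arrive 09:49 UTC on Nov 3.
Flight 1 lands earlier by 6 hours 39 minutes.

the first, by 6 hours 39 minutes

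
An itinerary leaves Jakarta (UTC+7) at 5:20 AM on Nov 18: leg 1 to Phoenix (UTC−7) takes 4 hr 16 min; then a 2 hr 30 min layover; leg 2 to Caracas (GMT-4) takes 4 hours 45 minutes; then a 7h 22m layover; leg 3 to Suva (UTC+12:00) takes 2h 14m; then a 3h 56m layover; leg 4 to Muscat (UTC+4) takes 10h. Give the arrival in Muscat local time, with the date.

Convert departure to UTC: 5:20 AM − 7:00 = 10:20 PM UTC on Nov 17.
Add 4 hours and 16 minutes leg 1 → 2:36 AM UTC (Nov 18).
Add 2 hours 30 minutes layover in Phoenix → 5:06 AM UTC.
Add 4 hours and 45 minutes leg 2 → 9:51 AM UTC.
Add 7 hours 22 minutes layover in Caracas → 5:13 PM UTC.
Add 2 hours and 14 minutes leg 3 → 7:27 PM UTC.
Add 3 hours 56 minutes layover in Suva → 11:23 PM UTC.
Add 10 hours leg 4 → 9:23 AM UTC (Nov 19).
Muscat is UTC+4:00, so local arrival = 9:23 AM + 4:00 = 1:23 PM on Nov 19.

1:23 PM on Nov 19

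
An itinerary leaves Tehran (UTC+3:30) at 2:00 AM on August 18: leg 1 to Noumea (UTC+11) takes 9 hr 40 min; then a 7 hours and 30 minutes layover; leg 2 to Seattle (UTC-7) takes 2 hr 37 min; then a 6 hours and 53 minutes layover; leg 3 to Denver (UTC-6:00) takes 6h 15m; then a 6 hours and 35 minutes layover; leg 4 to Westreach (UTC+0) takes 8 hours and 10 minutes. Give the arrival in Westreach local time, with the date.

10:10 PM on August 19

Convert departure to UTC: 2:00 AM − 3:30 = 10:30 PM UTC on Aug 17.
Add 9 hours and 40 minutes leg 1 → 8:10 AM UTC (Aug 18).
Add 7 hours and 30 minutes layover in Noumea → 3:40 PM UTC.
Add 2 hours 37 minutes leg 2 → 6:17 PM UTC.
Add 6 hours 53 minutes layover in Seattle → 1:10 AM UTC (Aug 19).
Add 6 hours 15 minutes leg 3 → 7:25 AM UTC.
Add 6 hours and 35 minutes layover in Denver → 2:00 PM UTC.
Add 8 hours 10 minutes leg 4 → 10:10 PM UTC.
Westreach is UTC+0, so local arrival is the same: 10:10 PM on Aug 19.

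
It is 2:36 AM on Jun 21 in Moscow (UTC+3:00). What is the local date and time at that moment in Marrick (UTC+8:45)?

In UTC: 2:36 AM − 3:00 = 11:36 PM on Jun 20.
Marrick is UTC+8:45: 11:36 PM + 8:45 = 8:21 AM on Jun 21.

8:21 AM on June 21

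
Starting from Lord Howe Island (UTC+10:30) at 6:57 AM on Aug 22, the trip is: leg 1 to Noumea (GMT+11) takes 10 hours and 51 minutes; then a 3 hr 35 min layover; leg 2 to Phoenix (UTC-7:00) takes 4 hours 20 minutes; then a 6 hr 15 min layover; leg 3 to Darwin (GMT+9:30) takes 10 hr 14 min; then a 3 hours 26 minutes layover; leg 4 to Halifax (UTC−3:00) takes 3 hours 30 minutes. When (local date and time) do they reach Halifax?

11:38 AM on Aug 23

Convert departure to UTC: 6:57 AM − 10:30 = 8:27 PM UTC on Aug 21.
Add 10 hours and 51 minutes leg 1 → 7:18 AM UTC (Aug 22).
Add 3 hours 35 minutes layover in Noumea → 10:53 AM UTC.
Add 4 hours and 20 minutes leg 2 → 3:13 PM UTC.
Add 6 hours and 15 minutes layover in Phoenix → 9:28 PM UTC.
Add 10 hours 14 minutes leg 3 → 7:42 AM UTC (Aug 23).
Add 3 hours and 26 minutes layover in Darwin → 11:08 AM UTC.
Add 3 hours 30 minutes leg 4 → 2:38 PM UTC.
Halifax is UTC−3:00, so local arrival = 2:38 PM − 3:00 = 11:38 AM on Aug 23.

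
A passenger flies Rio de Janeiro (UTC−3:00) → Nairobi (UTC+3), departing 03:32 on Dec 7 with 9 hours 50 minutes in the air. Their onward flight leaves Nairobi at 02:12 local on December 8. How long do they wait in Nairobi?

Convert departure to UTC: 03:32 + 3:00 = 06:32 UTC on Dec 7.
Add 9 hours 50 minutes flight time → 16:22 UTC.
Nairobi is UTC+3:00, so local arrival = 16:22 + 3:00 = 19:22 on Dec 7.
Layover = 02:12 − 19:22 (+1 day) = 6 hours 50 minutes.

6 hours 50 minutes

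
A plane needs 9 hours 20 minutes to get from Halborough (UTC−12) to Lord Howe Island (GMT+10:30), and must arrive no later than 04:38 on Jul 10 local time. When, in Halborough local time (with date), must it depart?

Target arrival in UTC: 04:38 − 10:30 = 18:08 on Jul 9.
Subtract 9 hours and 20 minutes → departure 08:48 UTC on Jul 9.
Halborough is UTC−12:00: 08:48 − 12:00 = 20:48 on Jul 8.

20:48 on Jul 8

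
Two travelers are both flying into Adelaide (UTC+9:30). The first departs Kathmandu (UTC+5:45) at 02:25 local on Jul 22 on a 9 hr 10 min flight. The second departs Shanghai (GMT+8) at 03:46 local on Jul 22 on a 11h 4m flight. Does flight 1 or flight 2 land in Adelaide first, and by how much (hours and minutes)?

Flight 1 in UTC: 02:25 − 5:45 = 20:40 on Jul 21.
+9 hours 10 minutes → arrive 05:50 UTC on Jul 22.
Flight 2 in UTC: 03:46 − 8:00 = 19:46 on Jul 21.
+11 hours and 4 minutes → arrive 06:50 UTC on Jul 22.
Flight 1 lands earlier by 1 hour.

the first, by 1 hour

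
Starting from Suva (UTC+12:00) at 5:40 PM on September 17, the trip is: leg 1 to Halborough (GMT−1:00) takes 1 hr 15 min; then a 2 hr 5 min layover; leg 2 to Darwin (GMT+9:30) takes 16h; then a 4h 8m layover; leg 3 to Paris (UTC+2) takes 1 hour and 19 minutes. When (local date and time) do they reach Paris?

Convert departure to UTC: 5:40 PM − 12:00 = 5:40 AM UTC on Sep 17.
Add 1 hour and 15 minutes leg 1 → 6:55 AM UTC.
Add 2 hours 5 minutes layover in Halborough → 9:00 AM UTC.
Add 16 hours leg 2 → 1:00 AM UTC (Sep 18).
Add 4 hours and 8 minutes layover in Darwin → 5:08 AM UTC.
Add 1 hour 19 minutes leg 3 → 6:27 AM UTC.
Paris is UTC+2:00, so local arrival = 6:27 AM + 2:00 = 8:27 AM on Sep 18.

8:27 AM on Sep 18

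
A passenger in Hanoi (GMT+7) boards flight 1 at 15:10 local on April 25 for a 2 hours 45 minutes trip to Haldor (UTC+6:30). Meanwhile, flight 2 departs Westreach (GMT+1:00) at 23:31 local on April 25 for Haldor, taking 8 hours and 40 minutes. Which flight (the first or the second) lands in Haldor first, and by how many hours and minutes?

Flight 1 in UTC: 15:10 − 7:00 = 08:10 on Apr 25.
+2 hours 45 minutes → arrive 10:55 UTC on Apr 25.
Flight 2 in UTC: 23:31 − 1:00 = 22:31 on Apr 25.
+8 hours and 40 minutes → arrive 07:11 UTC on Apr 26.
Flight 1 lands earlier by 20 hours 16 minutes.

the first, by 20 hours 16 minutes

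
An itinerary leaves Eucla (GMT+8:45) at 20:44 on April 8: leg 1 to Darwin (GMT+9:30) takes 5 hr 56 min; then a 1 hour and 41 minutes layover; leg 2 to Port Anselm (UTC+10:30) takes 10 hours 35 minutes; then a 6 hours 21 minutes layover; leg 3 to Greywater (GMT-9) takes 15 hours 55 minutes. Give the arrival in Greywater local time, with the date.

Convert departure to UTC: 20:44 − 8:45 = 11:59 UTC on Apr 8.
Add 5 hours and 56 minutes leg 1 → 17:55 UTC.
Add 1 hour and 41 minutes layover in Darwin → 19:36 UTC.
Add 10 hours and 35 minutes leg 2 → 06:11 UTC (Apr 9).
Add 6 hours 21 minutes layover in Port Anselm → 12:32 UTC.
Add 15 hours 55 minutes leg 3 → 04:27 UTC (Apr 10).
Greywater is UTC−9:00, so local arrival = 04:27 − 9:00 = 19:27 on Apr 9.

19:27 on Apr 9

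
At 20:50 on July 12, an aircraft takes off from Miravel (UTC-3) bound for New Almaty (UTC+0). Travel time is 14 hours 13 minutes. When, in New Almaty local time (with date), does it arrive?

Convert departure to UTC: 20:50 + 3:00 = 23:50 UTC on Jul 12.
Add 14 hours and 13 minutes travel time → 14:03 UTC (Jul 13).
New Almaty is UTC+0, so local arrival is the same: 14:03 on Jul 13.

14:03 on July 13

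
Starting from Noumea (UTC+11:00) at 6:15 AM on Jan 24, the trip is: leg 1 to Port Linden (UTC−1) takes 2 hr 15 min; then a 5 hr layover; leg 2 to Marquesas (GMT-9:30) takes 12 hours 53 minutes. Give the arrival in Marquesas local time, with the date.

Convert departure to UTC: 6:15 AM − 11:00 = 7:15 PM UTC on Jan 23.
Add 2 hours and 15 minutes leg 1 → 9:30 PM UTC.
Add 5 hours layover in Port Linden → 2:30 AM UTC (Jan 24).
Add 12 hours 53 minutes leg 2 → 3:23 PM UTC.
Marquesas is UTC−9:30, so local arrival = 3:23 PM − 9:30 = 5:53 AM on Jan 24.

5:53 AM on January 24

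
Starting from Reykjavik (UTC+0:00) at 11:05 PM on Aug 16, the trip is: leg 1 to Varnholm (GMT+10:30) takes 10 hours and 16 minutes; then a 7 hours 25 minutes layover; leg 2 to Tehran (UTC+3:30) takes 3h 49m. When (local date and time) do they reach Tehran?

Reykjavik is at UTC+0, so departure is already 11:05 PM UTC on Aug 16.
Add 10 hours and 16 minutes leg 1 → 9:21 AM UTC (Aug 17).
Add 7 hours 25 minutes layover in Varnholm → 4:46 PM UTC.
Add 3 hours 49 minutes leg 2 → 8:35 PM UTC.
Tehran is UTC+3:30, so local arrival = 8:35 PM + 3:30 = 12:05 AM on Aug 18.

12:05 AM on August 18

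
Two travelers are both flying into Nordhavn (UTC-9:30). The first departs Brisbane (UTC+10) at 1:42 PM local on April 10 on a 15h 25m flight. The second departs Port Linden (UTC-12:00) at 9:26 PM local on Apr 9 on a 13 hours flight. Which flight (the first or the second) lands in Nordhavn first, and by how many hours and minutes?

the first, by 3 hours 19 minutes

Flight 1 in UTC: 1:42 PM − 10:00 = 3:42 AM on Apr 10.
+15 hours 25 minutes → arrive 7:07 PM UTC on Apr 10.
Flight 2 in UTC: 9:26 PM + 12:00 = 9:26 AM on Apr 10.
+13 hours → arrive 10:26 PM UTC on Apr 10.
Flight 1 lands earlier by 3 hours 19 minutes.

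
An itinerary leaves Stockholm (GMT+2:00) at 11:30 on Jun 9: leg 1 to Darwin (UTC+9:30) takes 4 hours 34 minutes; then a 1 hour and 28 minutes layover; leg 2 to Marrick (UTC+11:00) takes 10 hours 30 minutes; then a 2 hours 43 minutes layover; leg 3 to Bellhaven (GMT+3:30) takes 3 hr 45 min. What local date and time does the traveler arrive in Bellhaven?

Convert departure to UTC: 11:30 − 2:00 = 09:30 UTC on Jun 9.
Add 4 hours and 34 minutes leg 1 → 14:04 UTC.
Add 1 hour 28 minutes layover in Darwin → 15:32 UTC.
Add 10 hours and 30 minutes leg 2 → 02:02 UTC (Jun 10).
Add 2 hours 43 minutes layover in Marrick → 04:45 UTC.
Add 3 hours 45 minutes leg 3 → 08:30 UTC.
Bellhaven is UTC+3:30, so local arrival = 08:30 + 3:30 = 12:00 on Jun 10.

12:00 on June 10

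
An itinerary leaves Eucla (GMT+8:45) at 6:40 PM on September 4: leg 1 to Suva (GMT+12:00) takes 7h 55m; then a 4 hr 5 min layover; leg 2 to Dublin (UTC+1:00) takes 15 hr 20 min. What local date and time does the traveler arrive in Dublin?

Convert departure to UTC: 6:40 PM − 8:45 = 9:55 AM UTC on Sep 4.
Add 7 hours 55 minutes leg 1 → 5:50 PM UTC.
Add 4 hours and 5 minutes layover in Suva → 9:55 PM UTC.
Add 15 hours 20 minutes leg 2 → 1:15 PM UTC (Sep 5).
Dublin is UTC+1:00, so local arrival = 1:15 PM + 1:00 = 2:15 PM on Sep 5.

2:15 PM on September 5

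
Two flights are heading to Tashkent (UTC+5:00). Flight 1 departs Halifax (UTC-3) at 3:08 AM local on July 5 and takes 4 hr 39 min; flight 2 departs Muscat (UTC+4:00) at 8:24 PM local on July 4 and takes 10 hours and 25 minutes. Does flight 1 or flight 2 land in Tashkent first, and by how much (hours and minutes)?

Flight 1 in UTC: 3:08 AM + 3:00 = 6:08 AM on Jul 5.
+4 hours 39 minutes → arrive 10:47 AM UTC on Jul 5.
Flight 2 in UTC: 8:24 PM − 4:00 = 4:24 PM on Jul 4.
+10 hours 25 minutes → arrive 2:49 AM UTC on Jul 5.
Flight 2 lands earlier by 7 hours 58 minutes.

the second, by 7 hours 58 minutes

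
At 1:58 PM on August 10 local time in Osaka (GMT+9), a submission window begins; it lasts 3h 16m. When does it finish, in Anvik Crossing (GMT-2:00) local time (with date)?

6:14 AM on August 10

Convert start to UTC: 1:58 PM − 9:00 = 4:58 AM UTC on Aug 10.
Add 3 hours 16 minutes duration → 8:14 AM UTC.
Anvik Crossing is UTC−2:00, so local end time = 8:14 AM − 2:00 = 6:14 AM on Aug 10.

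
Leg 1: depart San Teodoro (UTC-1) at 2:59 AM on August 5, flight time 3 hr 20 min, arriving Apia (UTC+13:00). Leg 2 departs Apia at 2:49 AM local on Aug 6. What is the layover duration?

Convert departure to UTC: 2:59 AM + 1:00 = 3:59 AM UTC on Aug 5.
Add 3 hours 20 minutes flight time → 7:19 AM UTC.
Apia is UTC+13:00, so local arrival = 7:19 AM + 13:00 = 8:19 PM on Aug 5.
Layover = 2:49 AM − 8:19 PM (+1 day) = 6 hours 30 minutes.

6 hours 30 minutes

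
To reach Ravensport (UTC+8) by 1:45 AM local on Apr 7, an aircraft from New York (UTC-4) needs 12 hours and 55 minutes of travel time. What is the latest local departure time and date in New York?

Target arrival in UTC: 1:45 AM − 8:00 = 5:45 PM on Apr 6.
Subtract 12 hours 55 minutes → departure 4:50 AM UTC on Apr 6.
New York is UTC−4:00: 4:50 AM − 4:00 = 12:50 AM on Apr 6.

12:50 AM on April 6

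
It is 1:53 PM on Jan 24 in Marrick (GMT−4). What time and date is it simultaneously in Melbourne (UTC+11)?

4:53 AM on Jan 25

Melbourne is 15:00 ahead of Marrick.
Shift by the zone difference: 1:53 PM + 15:00 = 4:53 AM on Jan 25 in Melbourne.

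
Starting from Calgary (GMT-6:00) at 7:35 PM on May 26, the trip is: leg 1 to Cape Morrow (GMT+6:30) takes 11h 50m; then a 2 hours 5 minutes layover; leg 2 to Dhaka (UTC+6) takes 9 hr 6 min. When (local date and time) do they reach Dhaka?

6:36 AM on May 28

Convert departure to UTC: 7:35 PM + 6:00 = 1:35 AM UTC on May 27.
Add 11 hours and 50 minutes leg 1 → 1:25 PM UTC.
Add 2 hours and 5 minutes layover in Cape Morrow → 3:30 PM UTC.
Add 9 hours 6 minutes leg 2 → 12:36 AM UTC (May 28).
Dhaka is UTC+6:00, so local arrival = 12:36 AM + 6:00 = 6:36 AM on May 28.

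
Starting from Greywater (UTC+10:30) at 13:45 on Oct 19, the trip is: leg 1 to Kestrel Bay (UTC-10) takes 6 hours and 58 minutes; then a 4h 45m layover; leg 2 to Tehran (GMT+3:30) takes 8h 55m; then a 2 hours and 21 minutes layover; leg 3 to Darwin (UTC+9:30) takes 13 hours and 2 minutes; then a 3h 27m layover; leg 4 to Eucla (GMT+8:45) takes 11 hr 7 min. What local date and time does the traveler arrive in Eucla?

Convert departure to UTC: 13:45 − 10:30 = 03:15 UTC on Oct 19.
Add 6 hours 58 minutes leg 1 → 10:13 UTC.
Add 4 hours 45 minutes layover in Kestrel Bay → 14:58 UTC.
Add 8 hours and 55 minutes leg 2 → 23:53 UTC.
Add 2 hours and 21 minutes layover in Tehran → 02:14 UTC (Oct 20).
Add 13 hours and 2 minutes leg 3 → 15:16 UTC.
Add 3 hours and 27 minutes layover in Darwin → 18:43 UTC.
Add 11 hours 7 minutes leg 4 → 05:50 UTC (Oct 21).
Eucla is UTC+8:45, so local arrival = 05:50 + 8:45 = 14:35 on Oct 21.

14:35 on October 21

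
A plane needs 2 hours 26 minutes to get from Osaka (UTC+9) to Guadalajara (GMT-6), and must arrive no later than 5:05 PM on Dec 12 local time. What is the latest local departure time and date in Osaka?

5:39 AM on Dec 13

Target arrival in UTC: 5:05 PM + 6:00 = 11:05 PM on Dec 12.
Subtract 2 hours and 26 minutes → departure 8:39 PM UTC on Dec 12.
Osaka is UTC+9:00: 8:39 PM + 9:00 = 5:39 AM on Dec 13.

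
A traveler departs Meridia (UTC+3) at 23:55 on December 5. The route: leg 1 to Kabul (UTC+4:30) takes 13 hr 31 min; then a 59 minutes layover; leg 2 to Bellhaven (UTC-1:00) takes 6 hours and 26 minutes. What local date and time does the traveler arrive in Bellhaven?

16:51 on Dec 6

Convert departure to UTC: 23:55 − 3:00 = 20:55 UTC on Dec 5.
Add 13 hours 31 minutes leg 1 → 10:26 UTC (Dec 6).
Add 59 minutes layover in Kabul → 11:25 UTC.
Add 6 hours and 26 minutes leg 2 → 17:51 UTC.
Bellhaven is UTC−1:00, so local arrival = 17:51 − 1:00 = 16:51 on Dec 6.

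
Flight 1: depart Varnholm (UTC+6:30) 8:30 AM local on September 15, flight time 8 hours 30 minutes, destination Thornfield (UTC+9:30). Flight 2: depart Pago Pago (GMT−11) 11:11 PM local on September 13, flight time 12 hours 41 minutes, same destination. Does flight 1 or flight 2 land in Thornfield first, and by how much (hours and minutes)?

Flight 1 in UTC: 8:30 AM − 6:30 = 2:00 AM on Sep 15.
+8 hours and 30 minutes → arrive 10:30 AM UTC on Sep 15.
Flight 2 in UTC: 11:11 PM + 11:00 = 10:11 AM on Sep 14.
+12 hours and 41 minutes → arrive 10:52 PM UTC on Sep 14.
Flight 2 lands earlier by 11 hours 38 minutes.

the second, by 11 hours 38 minutes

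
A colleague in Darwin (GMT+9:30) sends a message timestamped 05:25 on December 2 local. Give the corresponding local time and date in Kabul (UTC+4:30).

00:25 on December 2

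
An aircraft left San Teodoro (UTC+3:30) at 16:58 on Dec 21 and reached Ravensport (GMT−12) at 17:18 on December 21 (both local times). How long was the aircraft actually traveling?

15 hours 50 minutes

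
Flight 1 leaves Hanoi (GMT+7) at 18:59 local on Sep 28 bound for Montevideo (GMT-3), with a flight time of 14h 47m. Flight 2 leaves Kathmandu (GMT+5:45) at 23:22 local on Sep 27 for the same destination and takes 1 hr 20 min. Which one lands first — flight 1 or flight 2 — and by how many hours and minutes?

the second, by 31 hours 49 minutes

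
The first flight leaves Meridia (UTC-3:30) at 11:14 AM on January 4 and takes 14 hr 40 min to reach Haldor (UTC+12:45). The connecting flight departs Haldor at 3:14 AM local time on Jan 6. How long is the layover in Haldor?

Convert departure to UTC: 11:14 AM + 3:30 = 2:44 PM UTC on Jan 4.
Add 14 hours 40 minutes flight time → 5:24 AM UTC (Jan 5).
Haldor is UTC+12:45, so local arrival = 5:24 AM + 12:45 = 6:09 PM on Jan 5.
Layover = 3:14 AM − 6:09 PM (+1 day) = 9 hours 5 minutes.

9 hours 5 minutes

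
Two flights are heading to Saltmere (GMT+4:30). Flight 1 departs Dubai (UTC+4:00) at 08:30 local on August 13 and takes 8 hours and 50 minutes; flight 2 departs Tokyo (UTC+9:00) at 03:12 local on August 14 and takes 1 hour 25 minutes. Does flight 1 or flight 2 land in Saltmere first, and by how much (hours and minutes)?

the first, by 6 hours 17 minutes

Flight 1 in UTC: 08:30 − 4:00 = 04:30 on Aug 13.
+8 hours and 50 minutes → arrive 13:20 UTC on Aug 13.
Flight 2 in UTC: 03:12 − 9:00 = 18:12 on Aug 13.
+1 hour and 25 minutes → arrive 19:37 UTC on Aug 13.
Flight 1 lands earlier by 6 hours 17 minutes.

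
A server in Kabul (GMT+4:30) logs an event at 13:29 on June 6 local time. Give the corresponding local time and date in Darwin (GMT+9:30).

Darwin is 5:00 ahead of Kabul.
Shift by the zone difference: 13:29 + 5:00 = 18:29 on Jun 6 in Darwin.

18:29 on June 6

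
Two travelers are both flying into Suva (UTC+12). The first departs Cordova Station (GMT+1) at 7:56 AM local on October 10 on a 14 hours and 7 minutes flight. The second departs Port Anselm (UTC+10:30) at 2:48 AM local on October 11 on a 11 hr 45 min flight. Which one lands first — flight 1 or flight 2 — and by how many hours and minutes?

the first, by 7 hours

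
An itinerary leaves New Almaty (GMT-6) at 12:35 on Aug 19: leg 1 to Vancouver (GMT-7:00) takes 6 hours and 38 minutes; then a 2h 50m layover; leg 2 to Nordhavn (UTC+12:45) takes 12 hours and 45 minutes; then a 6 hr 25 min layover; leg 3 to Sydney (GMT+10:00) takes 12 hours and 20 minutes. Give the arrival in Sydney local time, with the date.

21:33 on August 21

Convert departure to UTC: 12:35 + 6:00 = 18:35 UTC on Aug 19.
Add 6 hours and 38 minutes leg 1 → 01:13 UTC (Aug 20).
Add 2 hours and 50 minutes layover in Vancouver → 04:03 UTC.
Add 12 hours 45 minutes leg 2 → 16:48 UTC.
Add 6 hours 25 minutes layover in Nordhavn → 23:13 UTC.
Add 12 hours and 20 minutes leg 3 → 11:33 UTC (Aug 21).
Sydney is UTC+10:00, so local arrival = 11:33 + 10:00 = 21:33 on Aug 21.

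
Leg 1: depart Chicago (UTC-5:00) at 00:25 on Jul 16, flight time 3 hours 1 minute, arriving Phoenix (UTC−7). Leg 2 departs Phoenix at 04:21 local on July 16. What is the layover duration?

2 hours 55 minutes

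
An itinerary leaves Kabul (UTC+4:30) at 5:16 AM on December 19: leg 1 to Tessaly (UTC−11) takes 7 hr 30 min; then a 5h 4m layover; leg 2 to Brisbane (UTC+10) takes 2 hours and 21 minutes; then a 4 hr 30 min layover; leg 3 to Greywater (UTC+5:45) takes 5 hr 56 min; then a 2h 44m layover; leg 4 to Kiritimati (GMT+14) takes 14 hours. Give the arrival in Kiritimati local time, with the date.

8:51 AM on December 21

Convert departure to UTC: 5:16 AM − 4:30 = 12:46 AM UTC on Dec 19.
Add 7 hours 30 minutes leg 1 → 8:16 AM UTC.
Add 5 hours 4 minutes layover in Tessaly → 1:20 PM UTC.
Add 2 hours 21 minutes leg 2 → 3:41 PM UTC.
Add 4 hours 30 minutes layover in Brisbane → 8:11 PM UTC.
Add 5 hours and 56 minutes leg 3 → 2:07 AM UTC (Dec 20).
Add 2 hours 44 minutes layover in Greywater → 4:51 AM UTC.
Add 14 hours leg 4 → 6:51 PM UTC.
Kiritimati is UTC+14:00, so local arrival = 6:51 PM + 14:00 = 8:51 AM on Dec 21.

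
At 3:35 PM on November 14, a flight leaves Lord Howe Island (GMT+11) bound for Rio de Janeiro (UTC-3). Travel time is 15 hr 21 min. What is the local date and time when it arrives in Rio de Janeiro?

Convert departure to UTC: 3:35 PM − 11:00 = 4:35 AM UTC on Nov 14.
Add 15 hours 21 minutes travel time → 7:56 PM UTC.
Rio de Janeiro is UTC−3:00, so local arrival = 7:56 PM − 3:00 = 4:56 PM on Nov 14.

4:56 PM on November 14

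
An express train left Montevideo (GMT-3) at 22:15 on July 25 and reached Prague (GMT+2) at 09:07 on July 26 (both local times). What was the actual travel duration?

Departure in UTC: 22:15 + 3:00 = 01:15 on Jul 26.
Arrival in UTC: 09:07 − 2:00 = 07:07 on Jul 26.
Elapsed = 07:07 − 01:15 = 5 hours 52 minutes.

5 hours 52 minutes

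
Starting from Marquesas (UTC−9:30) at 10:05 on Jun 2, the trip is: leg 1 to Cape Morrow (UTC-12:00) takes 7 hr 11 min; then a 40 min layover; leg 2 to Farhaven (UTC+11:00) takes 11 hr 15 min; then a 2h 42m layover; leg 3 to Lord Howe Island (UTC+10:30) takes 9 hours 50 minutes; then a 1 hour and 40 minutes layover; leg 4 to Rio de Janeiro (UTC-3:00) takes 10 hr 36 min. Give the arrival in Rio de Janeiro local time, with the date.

12:29 on June 4

Convert departure to UTC: 10:05 + 9:30 = 19:35 UTC on Jun 2.
Add 7 hours and 11 minutes leg 1 → 02:46 UTC (Jun 3).
Add 40 minutes layover in Cape Morrow → 03:26 UTC.
Add 11 hours 15 minutes leg 2 → 14:41 UTC.
Add 2 hours and 42 minutes layover in Farhaven → 17:23 UTC.
Add 9 hours 50 minutes leg 3 → 03:13 UTC (Jun 4).
Add 1 hour 40 minutes layover in Lord Howe Island → 04:53 UTC.
Add 10 hours 36 minutes leg 4 → 15:29 UTC.
Rio de Janeiro is UTC−3:00, so local arrival = 15:29 − 3:00 = 12:29 on Jun 4.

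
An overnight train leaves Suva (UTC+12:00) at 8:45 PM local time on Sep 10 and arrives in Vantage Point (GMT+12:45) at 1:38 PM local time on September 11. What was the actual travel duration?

16 hours 8 minutes

Departure in UTC: 8:45 PM − 12:00 = 8:45 AM on Sep 10.
Arrival in UTC: 1:38 PM − 12:45 = 12:53 AM on Sep 11.
Elapsed = 12:53 AM − 8:45 AM (+1 day) = 16 hours 8 minutes.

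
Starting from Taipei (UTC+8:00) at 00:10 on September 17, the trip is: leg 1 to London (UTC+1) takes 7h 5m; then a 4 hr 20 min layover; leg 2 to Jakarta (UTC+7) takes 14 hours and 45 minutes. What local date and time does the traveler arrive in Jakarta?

Convert departure to UTC: 00:10 − 8:00 = 16:10 UTC on Sep 16.
Add 7 hours 5 minutes leg 1 → 23:15 UTC.
Add 4 hours 20 minutes layover in London → 03:35 UTC (Sep 17).
Add 14 hours and 45 minutes leg 2 → 18:20 UTC.
Jakarta is UTC+7:00, so local arrival = 18:20 + 7:00 = 01:20 on Sep 18.

01:20 on September 18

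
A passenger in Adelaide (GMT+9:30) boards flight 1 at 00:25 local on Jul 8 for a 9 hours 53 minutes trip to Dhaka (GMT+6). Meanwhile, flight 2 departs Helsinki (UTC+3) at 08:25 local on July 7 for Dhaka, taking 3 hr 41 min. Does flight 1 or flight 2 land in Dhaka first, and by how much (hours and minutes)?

Flight 1 in UTC: 00:25 − 9:30 = 14:55 on Jul 7.
+9 hours and 53 minutes → arrive 00:48 UTC on Jul 8.
Flight 2 in UTC: 08:25 − 3:00 = 05:25 on Jul 7.
+3 hours 41 minutes → arrive 09:06 UTC on Jul 7.
Flight 2 lands earlier by 15 hours 42 minutes.

the second, by 15 hours 42 minutes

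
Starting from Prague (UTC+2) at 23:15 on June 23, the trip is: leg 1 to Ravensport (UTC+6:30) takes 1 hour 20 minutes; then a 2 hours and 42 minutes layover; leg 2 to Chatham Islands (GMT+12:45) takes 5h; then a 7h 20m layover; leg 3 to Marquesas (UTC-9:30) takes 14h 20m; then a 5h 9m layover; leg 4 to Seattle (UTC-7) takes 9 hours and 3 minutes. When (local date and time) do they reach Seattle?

Convert departure to UTC: 23:15 − 2:00 = 21:15 UTC on Jun 23.
Add 1 hour and 20 minutes leg 1 → 22:35 UTC.
Add 2 hours and 42 minutes layover in Ravensport → 01:17 UTC (Jun 24).
Add 5 hours leg 2 → 06:17 UTC.
Add 7 hours and 20 minutes layover in Chatham Islands → 13:37 UTC.
Add 14 hours 20 minutes leg 3 → 03:57 UTC (Jun 25).
Add 5 hours 9 minutes layover in Marquesas → 09:06 UTC.
Add 9 hours and 3 minutes leg 4 → 18:09 UTC.
Seattle is UTC−7:00, so local arrival = 18:09 − 7:00 = 11:09 on Jun 25.

11:09 on Jun 25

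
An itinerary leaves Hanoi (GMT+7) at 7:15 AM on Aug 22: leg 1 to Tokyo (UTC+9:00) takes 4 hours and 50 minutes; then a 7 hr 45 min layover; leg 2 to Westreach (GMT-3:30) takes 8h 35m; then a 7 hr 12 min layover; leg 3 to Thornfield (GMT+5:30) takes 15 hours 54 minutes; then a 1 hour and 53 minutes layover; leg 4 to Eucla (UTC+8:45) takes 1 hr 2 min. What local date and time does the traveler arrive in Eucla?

Convert departure to UTC: 7:15 AM − 7:00 = 12:15 AM UTC on Aug 22.
Add 4 hours and 50 minutes leg 1 → 5:05 AM UTC.
Add 7 hours and 45 minutes layover in Tokyo → 12:50 PM UTC.
Add 8 hours 35 minutes leg 2 → 9:25 PM UTC.
Add 7 hours 12 minutes layover in Westreach → 4:37 AM UTC (Aug 23).
Add 15 hours 54 minutes leg 3 → 8:31 PM UTC.
Add 1 hour 53 minutes layover in Thornfield → 10:24 PM UTC.
Add 1 hour and 2 minutes leg 4 → 11:26 PM UTC.
Eucla is UTC+8:45, so local arrival = 11:26 PM + 8:45 = 8:11 AM on Aug 24.

8:11 AM on August 24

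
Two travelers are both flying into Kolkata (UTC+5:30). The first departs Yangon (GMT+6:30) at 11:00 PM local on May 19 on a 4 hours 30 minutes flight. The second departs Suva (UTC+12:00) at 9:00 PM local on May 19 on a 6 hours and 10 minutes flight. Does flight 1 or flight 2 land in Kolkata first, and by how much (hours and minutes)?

Flight 1 in UTC: 11:00 PM − 6:30 = 4:30 PM on May 19.
+4 hours and 30 minutes → arrive 9:00 PM UTC on May 19.
Flight 2 in UTC: 9:00 PM − 12:00 = 9:00 AM on May 19.
+6 hours and 10 minutes → arrive 3:10 PM UTC on May 19.
Flight 2 lands earlier by 5 hours 50 minutes.

the second, by 5 hours 50 minutes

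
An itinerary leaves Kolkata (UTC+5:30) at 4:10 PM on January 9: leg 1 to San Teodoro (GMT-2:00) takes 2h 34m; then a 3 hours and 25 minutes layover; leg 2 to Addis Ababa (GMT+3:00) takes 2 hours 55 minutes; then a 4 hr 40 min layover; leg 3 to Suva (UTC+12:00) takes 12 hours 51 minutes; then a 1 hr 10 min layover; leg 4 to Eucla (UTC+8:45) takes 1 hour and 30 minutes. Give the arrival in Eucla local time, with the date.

Convert departure to UTC: 4:10 PM − 5:30 = 10:40 AM UTC on Jan 9.
Add 2 hours and 34 minutes leg 1 → 1:14 PM UTC.
Add 3 hours 25 minutes layover in San Teodoro → 4:39 PM UTC.
Add 2 hours 55 minutes leg 2 → 7:34 PM UTC.
Add 4 hours and 40 minutes layover in Addis Ababa → 12:14 AM UTC (Jan 10).
Add 12 hours 51 minutes leg 3 → 1:05 PM UTC.
Add 1 hour 10 minutes layover in Suva → 2:15 PM UTC.
Add 1 hour 30 minutes leg 4 → 3:45 PM UTC.
Eucla is UTC+8:45, so local arrival = 3:45 PM + 8:45 = 12:30 AM on Jan 11.

12:30 AM on Jan 11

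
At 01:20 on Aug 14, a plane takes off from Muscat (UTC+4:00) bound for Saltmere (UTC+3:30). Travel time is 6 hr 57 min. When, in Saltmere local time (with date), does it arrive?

Convert departure to UTC: 01:20 − 4:00 = 21:20 UTC on Aug 13.
Add 6 hours and 57 minutes travel time → 04:17 UTC (Aug 14).
Saltmere is UTC+3:30, so local arrival = 04:17 + 3:30 = 07:47 on Aug 14.

07:47 on August 14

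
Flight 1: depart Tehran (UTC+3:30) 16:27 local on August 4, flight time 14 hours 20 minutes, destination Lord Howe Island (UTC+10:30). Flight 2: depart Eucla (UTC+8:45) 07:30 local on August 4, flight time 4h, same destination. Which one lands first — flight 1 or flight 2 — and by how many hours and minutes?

the second, by 24 hours 32 minutes

Flight 1 in UTC: 16:27 − 3:30 = 12:57 on Aug 4.
+14 hours and 20 minutes → arrive 03:17 UTC on Aug 5.
Flight 2 in UTC: 07:30 − 8:45 = 22:45 on Aug 3.
+4 hours → arrive 02:45 UTC on Aug 4.
Flight 2 lands earlier by 24 hours 32 minutes.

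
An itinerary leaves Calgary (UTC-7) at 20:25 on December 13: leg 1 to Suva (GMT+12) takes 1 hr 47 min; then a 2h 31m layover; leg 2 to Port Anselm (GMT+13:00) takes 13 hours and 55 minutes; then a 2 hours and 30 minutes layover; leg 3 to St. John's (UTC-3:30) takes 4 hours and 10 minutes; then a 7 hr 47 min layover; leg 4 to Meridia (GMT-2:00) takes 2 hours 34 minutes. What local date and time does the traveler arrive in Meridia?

12:39 on December 15

Convert departure to UTC: 20:25 + 7:00 = 03:25 UTC on Dec 14.
Add 1 hour 47 minutes leg 1 → 05:12 UTC.
Add 2 hours and 31 minutes layover in Suva → 07:43 UTC.
Add 13 hours 55 minutes leg 2 → 21:38 UTC.
Add 2 hours 30 minutes layover in Port Anselm → 00:08 UTC (Dec 15).
Add 4 hours and 10 minutes leg 3 → 04:18 UTC.
Add 7 hours and 47 minutes layover in St. John's → 12:05 UTC.
Add 2 hours and 34 minutes leg 4 → 14:39 UTC.
Meridia is UTC−2:00, so local arrival = 14:39 − 2:00 = 12:39 on Dec 15.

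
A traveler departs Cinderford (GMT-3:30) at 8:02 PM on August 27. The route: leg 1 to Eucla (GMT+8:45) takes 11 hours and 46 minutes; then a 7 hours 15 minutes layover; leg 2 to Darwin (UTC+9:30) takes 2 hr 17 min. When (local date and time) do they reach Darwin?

Convert departure to UTC: 8:02 PM + 3:30 = 11:32 PM UTC on Aug 27.
Add 11 hours 46 minutes leg 1 → 11:18 AM UTC (Aug 28).
Add 7 hours 15 minutes layover in Eucla → 6:33 PM UTC.
Add 2 hours 17 minutes leg 2 → 8:50 PM UTC.
Darwin is UTC+9:30, so local arrival = 8:50 PM + 9:30 = 6:20 AM on Aug 29.

6:20 AM on Aug 29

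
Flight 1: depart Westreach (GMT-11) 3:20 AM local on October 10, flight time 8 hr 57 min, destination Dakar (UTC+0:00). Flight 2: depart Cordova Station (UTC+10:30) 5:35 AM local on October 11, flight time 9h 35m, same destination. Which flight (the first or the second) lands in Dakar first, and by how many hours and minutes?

the first, by 5 hours 23 minutes

Flight 1 in UTC: 3:20 AM + 11:00 = 2:20 PM on Oct 10.
+8 hours 57 minutes → arrive 11:17 PM UTC on Oct 10.
Flight 2 in UTC: 5:35 AM − 10:30 = 7:05 PM on Oct 10.
+9 hours 35 minutes → arrive 4:40 AM UTC on Oct 11.
Flight 1 lands earlier by 5 hours 23 minutes.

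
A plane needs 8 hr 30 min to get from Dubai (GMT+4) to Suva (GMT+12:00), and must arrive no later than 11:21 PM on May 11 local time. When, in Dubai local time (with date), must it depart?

6:51 AM on May 11

Target arrival in UTC: 11:21 PM − 12:00 = 11:21 AM on May 11.
Subtract 8 hours and 30 minutes → departure 2:51 AM UTC on May 11.
Dubai is UTC+4:00: 2:51 AM + 4:00 = 6:51 AM on May 11.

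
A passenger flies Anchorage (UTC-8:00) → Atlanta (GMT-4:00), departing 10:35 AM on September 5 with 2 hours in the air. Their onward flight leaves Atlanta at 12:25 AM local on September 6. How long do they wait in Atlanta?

Convert departure to UTC: 10:35 AM + 8:00 = 6:35 PM UTC on Sep 5.
Add 2 hours flight time → 8:35 PM UTC.
Atlanta is UTC−4:00, so local arrival = 8:35 PM − 4:00 = 4:35 PM on Sep 5.
Layover = 12:25 AM − 4:35 PM (+1 day) = 7 hours 50 minutes.

7 hours 50 minutes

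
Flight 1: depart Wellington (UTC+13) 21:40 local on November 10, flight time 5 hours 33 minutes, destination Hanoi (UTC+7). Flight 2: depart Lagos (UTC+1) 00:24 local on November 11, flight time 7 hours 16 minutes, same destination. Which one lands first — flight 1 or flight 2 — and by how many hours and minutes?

Flight 1 in UTC: 21:40 − 13:00 = 08:40 on Nov 10.
+5 hours 33 minutes → arrive 14:13 UTC on Nov 10.
Flight 2 in UTC: 00:24 − 1:00 = 23:24 on Nov 10.
+7 hours 16 minutes → arrive 06:40 UTC on Nov 11.
Flight 1 lands earlier by 16 hours 27 minutes.

the first, by 16 hours 27 minutes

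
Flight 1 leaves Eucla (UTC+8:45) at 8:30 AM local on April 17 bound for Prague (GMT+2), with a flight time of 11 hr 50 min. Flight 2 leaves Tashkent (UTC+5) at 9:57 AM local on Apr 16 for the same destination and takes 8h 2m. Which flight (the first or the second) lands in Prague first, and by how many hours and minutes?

the second, by 22 hours 36 minutes

Flight 1 in UTC: 8:30 AM − 8:45 = 11:45 PM on Apr 16.
+11 hours 50 minutes → arrive 11:35 AM UTC on Apr 17.
Flight 2 in UTC: 9:57 AM − 5:00 = 4:57 AM on Apr 16.
+8 hours and 2 minutes → arrive 12:59 PM UTC on Apr 16.
Flight 2 lands earlier by 22 hours 36 minutes.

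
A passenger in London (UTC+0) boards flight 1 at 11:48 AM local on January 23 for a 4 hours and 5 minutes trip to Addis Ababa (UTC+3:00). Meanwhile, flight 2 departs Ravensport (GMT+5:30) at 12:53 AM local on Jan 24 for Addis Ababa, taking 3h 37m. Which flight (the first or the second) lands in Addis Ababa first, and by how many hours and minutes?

Flight 1 departs at 11:48 AM UTC (Jan 23).
+4 hours and 5 minutes → arrive 3:53 PM UTC on Jan 23.
Flight 2 in UTC: 12:53 AM − 5:30 = 7:23 PM on Jan 23.
+3 hours and 37 minutes → arrive 11:00 PM UTC on Jan 23.
Flight 1 lands earlier by 7 hours 7 minutes.

the first, by 7 hours 7 minutes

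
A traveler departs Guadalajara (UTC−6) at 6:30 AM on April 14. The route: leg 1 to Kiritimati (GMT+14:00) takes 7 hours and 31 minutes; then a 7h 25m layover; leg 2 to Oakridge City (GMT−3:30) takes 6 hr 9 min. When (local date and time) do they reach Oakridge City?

6:05 AM on Apr 15

Convert departure to UTC: 6:30 AM + 6:00 = 12:30 PM UTC on Apr 14.
Add 7 hours 31 minutes leg 1 → 8:01 PM UTC.
Add 7 hours 25 minutes layover in Kiritimati → 3:26 AM UTC (Apr 15).
Add 6 hours 9 minutes leg 2 → 9:35 AM UTC.
Oakridge City is UTC−3:30, so local arrival = 9:35 AM − 3:30 = 6:05 AM on Apr 15.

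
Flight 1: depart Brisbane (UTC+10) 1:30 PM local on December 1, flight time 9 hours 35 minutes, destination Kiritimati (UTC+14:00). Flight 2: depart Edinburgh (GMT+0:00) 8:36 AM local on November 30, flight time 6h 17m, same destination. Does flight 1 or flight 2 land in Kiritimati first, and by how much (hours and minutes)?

Flight 1 in UTC: 1:30 PM − 10:00 = 3:30 AM on Dec 1.
+9 hours 35 minutes → arrive 1:05 PM UTC on Dec 1.
Flight 2 departs at 8:36 AM UTC (Nov 30).
+6 hours 17 minutes → arrive 2:53 PM UTC on Nov 30.
Flight 2 lands earlier by 22 hours 12 minutes.

the second, by 22 hours 12 minutes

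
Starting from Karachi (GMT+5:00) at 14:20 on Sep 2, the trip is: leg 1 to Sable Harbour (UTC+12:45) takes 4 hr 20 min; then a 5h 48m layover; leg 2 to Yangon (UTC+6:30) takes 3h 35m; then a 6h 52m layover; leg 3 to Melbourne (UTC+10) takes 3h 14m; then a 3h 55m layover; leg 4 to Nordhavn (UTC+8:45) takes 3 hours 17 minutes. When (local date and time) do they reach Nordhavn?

Convert departure to UTC: 14:20 − 5:00 = 09:20 UTC on Sep 2.
Add 4 hours and 20 minutes leg 1 → 13:40 UTC.
Add 5 hours 48 minutes layover in Sable Harbour → 19:28 UTC.
Add 3 hours and 35 minutes leg 2 → 23:03 UTC.
Add 6 hours and 52 minutes layover in Yangon → 05:55 UTC (Sep 3).
Add 3 hours and 14 minutes leg 3 → 09:09 UTC.
Add 3 hours and 55 minutes layover in Melbourne → 13:04 UTC.
Add 3 hours 17 minutes leg 4 → 16:21 UTC.
Nordhavn is UTC+8:45, so local arrival = 16:21 + 8:45 = 01:06 on Sep 4.

01:06 on September 4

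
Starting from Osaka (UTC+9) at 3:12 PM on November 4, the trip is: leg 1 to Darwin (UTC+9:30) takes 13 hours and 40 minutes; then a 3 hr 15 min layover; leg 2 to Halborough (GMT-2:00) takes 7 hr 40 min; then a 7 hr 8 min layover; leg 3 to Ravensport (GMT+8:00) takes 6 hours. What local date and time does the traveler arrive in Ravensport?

Convert departure to UTC: 3:12 PM − 9:00 = 6:12 AM UTC on Nov 4.
Add 13 hours and 40 minutes leg 1 → 7:52 PM UTC.
Add 3 hours and 15 minutes layover in Darwin → 11:07 PM UTC.
Add 7 hours and 40 minutes leg 2 → 6:47 AM UTC (Nov 5).
Add 7 hours 8 minutes layover in Halborough → 1:55 PM UTC.
Add 6 hours leg 3 → 7:55 PM UTC.
Ravensport is UTC+8:00, so local arrival = 7:55 PM + 8:00 = 3:55 AM on Nov 6.

3:55 AM on November 6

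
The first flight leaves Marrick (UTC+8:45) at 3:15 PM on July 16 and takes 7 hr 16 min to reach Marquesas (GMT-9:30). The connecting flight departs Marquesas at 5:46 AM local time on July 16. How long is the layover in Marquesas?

1 hour 30 minutes

Convert departure to UTC: 3:15 PM − 8:45 = 6:30 AM UTC on Jul 16.
Add 7 hours 16 minutes flight time → 1:46 PM UTC.
Marquesas is UTC−9:30, so local arrival = 1:46 PM − 9:30 = 4:16 AM on Jul 16.
Layover = 5:46 AM − 4:16 AM = 1 hour 30 minutes.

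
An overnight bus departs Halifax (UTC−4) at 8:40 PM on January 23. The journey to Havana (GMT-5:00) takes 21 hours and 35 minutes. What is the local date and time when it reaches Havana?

5:15 PM on January 24

Havana is 1:00 behind Halifax.
After 21 hours 35 minutes it is 6:15 PM (Jan 24) in Halifax.
Shift by the zone difference: 6:15 PM − 1:00 = 5:15 PM on Jan 24 in Havana.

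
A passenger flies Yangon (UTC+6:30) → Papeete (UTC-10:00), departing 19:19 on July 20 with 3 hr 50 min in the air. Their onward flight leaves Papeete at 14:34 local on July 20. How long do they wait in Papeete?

7 hours 55 minutes

Convert departure to UTC: 19:19 − 6:30 = 12:49 UTC on Jul 20.
Add 3 hours 50 minutes flight time → 16:39 UTC.
Papeete is UTC−10:00, so local arrival = 16:39 − 10:00 = 06:39 on Jul 20.
Layover = 14:34 − 06:39 = 7 hours 55 minutes.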